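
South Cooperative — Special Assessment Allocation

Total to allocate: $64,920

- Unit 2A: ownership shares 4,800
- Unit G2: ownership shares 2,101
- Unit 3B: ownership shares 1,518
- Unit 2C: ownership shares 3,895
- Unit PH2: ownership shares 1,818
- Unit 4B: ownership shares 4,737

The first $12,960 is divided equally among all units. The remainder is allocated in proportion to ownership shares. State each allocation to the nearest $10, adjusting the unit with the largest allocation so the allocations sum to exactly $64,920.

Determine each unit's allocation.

Unit 2A: $15,370 · Unit G2: $7,950 · Unit 3B: $6,340 · Unit 2C: $12,890 · Unit PH2: $7,170 · Unit 4B: $15,200

Equal tier: $12,960 ÷ 6 = $2,160 apiece.
Remainder $51,960 by ownership shares (total 18,869): Unit 2A 13,217.87 → $13,220; Unit G2 5,785.57 → $5,790; Unit 3B 4,180.15 → $4,180; Unit 2C 10,725.75 → $10,730; Unit PH2 5,006.27 → $5,010; Unit 4B 13,044.39 → $13,040.
Rounding difference −$10 on remainder applied to Unit 2A.
Totals: Unit 2A $2,160 + $13,210 = $15,370; Unit G2 $2,160 + $5,790 = $7,950; Unit 3B $2,160 + $4,180 = $6,340; Unit 2C $2,160 + $10,730 = $12,890; Unit PH2 $2,160 + $5,010 = $7,170; Unit 4B $2,160 + $13,040 = $15,200.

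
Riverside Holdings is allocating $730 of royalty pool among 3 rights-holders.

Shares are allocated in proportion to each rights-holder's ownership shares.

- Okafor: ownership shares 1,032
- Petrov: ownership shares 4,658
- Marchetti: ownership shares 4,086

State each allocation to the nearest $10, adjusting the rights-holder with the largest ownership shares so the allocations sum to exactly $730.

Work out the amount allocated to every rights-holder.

Okafor: $80 | Petrov: $340 | Marchetti: $310

Sum of ownership shares: 9,776.
Proportional shares: Okafor 1,032/9,776 × $730 = 77.06; Petrov 4,658/9,776 × $730 = 347.83; Marchetti 4,086/9,776 × $730 = 305.11.
At nearest $10: Okafor $80; Petrov $350; Marchetti $310. Sum = $740.
Difference $730 − $740 = −$10 applied to largest ownership shares (Petrov): Petrov becomes $340.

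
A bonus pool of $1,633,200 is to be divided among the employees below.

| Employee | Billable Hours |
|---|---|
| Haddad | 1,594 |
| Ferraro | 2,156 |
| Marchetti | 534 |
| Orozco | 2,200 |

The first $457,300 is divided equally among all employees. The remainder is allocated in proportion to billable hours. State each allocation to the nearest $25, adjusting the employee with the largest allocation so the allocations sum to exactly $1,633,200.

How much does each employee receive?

Haddad: $403,400 · Ferraro: $505,325 · Marchetti: $211,175 · Orozco: $513,300

$457,300 shared equally gives $114,325 per employee.
Remainder $1,175,900 by billable hours (total 6,484): Haddad 289,078.44 → $289,075; Ferraro 390,999.44 → $391,000; Marchetti 96,843.09 → $96,850; Orozco 398,979.03 → $398,975.
Totals: Haddad $114,325 + $289,075 = $403,400; Ferraro $114,325 + $391,000 = $505,325; Marchetti $114,325 + $96,850 = $211,175; Orozco $114,325 + $398,975 = $513,300.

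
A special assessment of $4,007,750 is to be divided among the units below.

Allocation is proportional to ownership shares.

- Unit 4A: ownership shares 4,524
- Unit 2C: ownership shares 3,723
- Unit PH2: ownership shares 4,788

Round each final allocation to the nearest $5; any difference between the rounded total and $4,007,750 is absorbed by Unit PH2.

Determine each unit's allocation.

Combined ownership shares = 13,035.
Proportional shares: Unit 4A 4,524/13,035 × $4,007,750 = 1,390,952.13; Unit 2C 3,723/13,035 × $4,007,750 = 1,144,676.12; Unit PH2 4,788/13,035 × $4,007,750 = 1,472,121.75.
After rounding ($5): Unit 4A $1,390,950; Unit 2C $1,144,675; Unit PH2 $1,472,120. Sum = $4,007,745.
Difference $4,007,750 − $4,007,745 = +$5 applied to Unit PH2: Unit PH2 becomes $1,472,125.

Unit 4A: $1,390,950 | Unit 2C: $1,144,675 | Unit PH2: $1,472,125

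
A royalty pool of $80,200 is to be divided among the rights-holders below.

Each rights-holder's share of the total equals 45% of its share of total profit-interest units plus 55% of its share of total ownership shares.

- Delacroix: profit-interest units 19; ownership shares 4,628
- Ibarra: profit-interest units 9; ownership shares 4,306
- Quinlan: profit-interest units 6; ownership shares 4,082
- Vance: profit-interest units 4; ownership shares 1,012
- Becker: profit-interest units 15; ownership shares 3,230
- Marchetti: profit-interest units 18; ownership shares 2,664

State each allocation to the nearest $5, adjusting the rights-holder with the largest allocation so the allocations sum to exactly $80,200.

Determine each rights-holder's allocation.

Delacroix: $19,900 · Ibarra: $14,110 · Quinlan: $12,090 · Vance: $4,275 · Becker: $14,775 · Marchetti: $15,050

Totals — profit-interest units 71, ownership shares 19,922.
Composite weights (45% profit-interest units + 55% ownership shares): Delacroix 0.2482; Ibarra 0.1759; Quinlan 0.1507; Vance 0.0533; Becker 0.1842; Marchetti 0.1876.
Proportional shares: Delacroix 19,904.90; Ibarra 14,108.85; Quinlan 12,087.96; Vance 4,273.94; Becker 14,776.30; Marchetti 15,048.03.
After rounding ($5): Delacroix $19,905; Ibarra $14,110; Quinlan $12,090; Vance $4,275; Becker $14,775; Marchetti $15,050. Sum = $80,205.
Difference $80,200 − $80,205 = −$5 applied to largest allocation (Delacroix): Delacroix becomes $19,900.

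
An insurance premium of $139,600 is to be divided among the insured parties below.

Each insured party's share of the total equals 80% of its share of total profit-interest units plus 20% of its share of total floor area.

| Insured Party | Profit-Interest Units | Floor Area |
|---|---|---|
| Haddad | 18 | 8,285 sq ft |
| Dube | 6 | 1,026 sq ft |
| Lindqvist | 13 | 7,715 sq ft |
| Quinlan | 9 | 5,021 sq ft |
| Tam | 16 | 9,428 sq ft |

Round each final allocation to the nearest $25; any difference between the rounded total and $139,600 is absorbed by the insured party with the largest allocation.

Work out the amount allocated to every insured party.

Totals — profit-interest units 62, floor area 31,475.
Blended shares (80% profit-interest units + 20% floor area): Haddad 0.2849; Dube 0.0839; Lindqvist 0.2168; Quinlan 0.1480; Tam 0.2664.
Raw shares: Haddad 39,772.46; Dube 11,717.86; Lindqvist 30,260.39; Quinlan 20,665.51; Tam 37,183.78.
At nearest $25: Haddad $39,775; Dube $11,725; Lindqvist $30,250; Quinlan $20,675; Tam $37,175. Sum = $139,600.
Sum already equals the total — no adjustment.

Haddad: $39,775 · Dube: $11,725 · Lindqvist: $30,250 · Quinlan: $20,675 · Tam: $37,175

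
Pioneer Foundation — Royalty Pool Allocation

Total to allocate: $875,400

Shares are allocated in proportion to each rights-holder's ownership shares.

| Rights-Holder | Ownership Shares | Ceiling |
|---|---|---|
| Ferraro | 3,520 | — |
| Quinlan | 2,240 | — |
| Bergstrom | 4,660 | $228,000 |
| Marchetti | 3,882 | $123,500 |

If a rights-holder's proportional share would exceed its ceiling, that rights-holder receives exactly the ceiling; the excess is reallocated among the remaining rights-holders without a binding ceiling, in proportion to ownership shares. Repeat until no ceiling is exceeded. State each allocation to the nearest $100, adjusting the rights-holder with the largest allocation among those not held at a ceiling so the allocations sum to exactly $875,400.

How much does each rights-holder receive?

Total ownership shares = 14,302.
Unconstrained shares: Ferraro 215,452.94; Quinlan 137,106.42; Bergstrom 285,230.32; Marchetti 237,610.32.
Cap binds for Bergstrom ($228,000), Marchetti ($123,500); balance $523,900 reallocated over remaining ownership shares 5,760.
Shares after redistribution: Ferraro 320,161.11 → $320,200; Quinlan 203,738.89 → $203,700.

Ferraro: $320,200 · Quinlan: $203,700 · Bergstrom: $228,000 · Marchetti: $123,500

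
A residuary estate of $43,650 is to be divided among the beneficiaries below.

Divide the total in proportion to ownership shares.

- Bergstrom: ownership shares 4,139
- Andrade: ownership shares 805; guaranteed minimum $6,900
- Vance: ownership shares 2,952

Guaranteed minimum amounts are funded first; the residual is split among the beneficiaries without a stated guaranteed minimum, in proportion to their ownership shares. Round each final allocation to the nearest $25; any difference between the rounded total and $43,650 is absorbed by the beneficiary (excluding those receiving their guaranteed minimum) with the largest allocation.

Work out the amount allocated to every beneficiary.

Minimums first: Andrade $6,900. Balance $36,750.
Balance split over remaining ownership shares 7,091: Bergstrom 21,450.89 → $21,450; Vance 15,299.11 → $15,300.

Bergstrom: $21,450 · Andrade: $6,900 · Vance: $15,300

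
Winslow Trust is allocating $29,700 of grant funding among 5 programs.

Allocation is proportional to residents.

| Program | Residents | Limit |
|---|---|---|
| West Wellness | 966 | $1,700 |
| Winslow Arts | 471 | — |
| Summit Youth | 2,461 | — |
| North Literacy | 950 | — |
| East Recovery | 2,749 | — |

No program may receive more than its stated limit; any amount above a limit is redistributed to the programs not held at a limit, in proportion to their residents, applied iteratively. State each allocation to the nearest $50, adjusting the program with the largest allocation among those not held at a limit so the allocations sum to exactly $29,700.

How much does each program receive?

West Wellness: $1,700; Winslow Arts: $2,000; Summit Youth: $10,400; North Literacy: $4,000; East Recovery: $11,600

Residents total: 7,597.
Proportional shares (ignoring caps): West Wellness 3,776.52; Winslow Arts 1,841.35; Summit Youth 9,621.13; North Literacy 3,713.97; East Recovery 10,747.04.
Capped: West Wellness ($1,700); remaining pool $28,000 reallocated over remaining residents 6,631.
Shares after redistribution: Winslow Arts 1,988.84 → $2,000; Summit Youth 10,391.80 → $10,400; North Literacy 4,011.46 → $4,000; East Recovery 11,607.90 → $11,600.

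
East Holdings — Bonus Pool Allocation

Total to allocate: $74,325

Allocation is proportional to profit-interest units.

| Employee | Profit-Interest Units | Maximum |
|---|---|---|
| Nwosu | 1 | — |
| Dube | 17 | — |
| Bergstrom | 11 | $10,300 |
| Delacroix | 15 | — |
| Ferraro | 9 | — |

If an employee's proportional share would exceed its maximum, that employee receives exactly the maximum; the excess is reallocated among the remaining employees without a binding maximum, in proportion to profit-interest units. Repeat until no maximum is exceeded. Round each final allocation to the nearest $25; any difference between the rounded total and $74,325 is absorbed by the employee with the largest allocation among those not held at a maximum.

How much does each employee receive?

Nwosu: $1,525; Dube: $25,900; Bergstrom: $10,300; Delacroix: $22,875; Ferraro: $13,725

Combined profit-interest units = 53.
Proportional shares (ignoring caps): Nwosu 1,402.36; Dube 23,840.09; Bergstrom 15,425.94; Delacroix 21,035.38; Ferraro 12,621.23.
Capped: Bergstrom ($10,300); remaining pool $64,025 reallocated over remaining profit-interest units 42.
Shares after redistribution: Nwosu 1,524.40 → $1,525; Dube 25,914.88 → $25,925; Delacroix 22,866.07 → $22,875; Ferraro 13,719.64 → $13,725.
Rounding difference −$25 applied to Dube → $25,900.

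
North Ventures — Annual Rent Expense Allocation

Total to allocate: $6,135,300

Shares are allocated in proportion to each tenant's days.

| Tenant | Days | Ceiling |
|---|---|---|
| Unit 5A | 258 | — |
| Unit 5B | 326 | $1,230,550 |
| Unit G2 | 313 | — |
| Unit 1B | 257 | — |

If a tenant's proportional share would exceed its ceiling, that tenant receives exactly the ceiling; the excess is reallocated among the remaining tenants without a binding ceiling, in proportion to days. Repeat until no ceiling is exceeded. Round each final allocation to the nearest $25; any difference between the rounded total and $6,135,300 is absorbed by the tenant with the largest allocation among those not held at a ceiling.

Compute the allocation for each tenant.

Unit 5A: $1,528,300 · Unit 5B: $1,230,550 · Unit G2: $1,854,075 · Unit 1B: $1,522,375

Days total: 1,154.
Pro-rata shares before constraints: Unit 5A 1,371,670.19; Unit 5B 1,733,195.67; Unit G2 1,664,080.50; Unit 1B 1,366,353.64.
Cap binds for Unit 5B ($1,230,550); remaining pool $4,904,750 reallocated over remaining days 828.
Redistributed shares: Unit 5A 1,528,291.67 → $1,528,300; Unit G2 1,854,090.28 → $1,854,100; Unit 1B 1,522,368.06 → $1,522,375.
Rounding difference −$25 applied to Unit G2 → $1,854,075.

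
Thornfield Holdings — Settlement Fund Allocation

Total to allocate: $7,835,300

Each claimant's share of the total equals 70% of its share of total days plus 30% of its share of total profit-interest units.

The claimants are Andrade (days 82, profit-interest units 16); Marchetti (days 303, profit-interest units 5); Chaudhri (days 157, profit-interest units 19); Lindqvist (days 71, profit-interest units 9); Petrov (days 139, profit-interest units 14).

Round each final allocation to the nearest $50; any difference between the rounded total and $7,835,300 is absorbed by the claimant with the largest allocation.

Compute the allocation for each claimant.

Days total 752; profit-interest units total 63.
Composite weights (70% days + 30% profit-interest units): Andrade 0.1525; Marchetti 0.3059; Chaudhri 0.2366; Lindqvist 0.1089; Petrov 0.1961.
Pro-rata amounts: Andrade 1,195,042.02; Marchetti 2,396,484.46; Chaudhri 1,853,987.18; Lindqvist 853,636.88; Petrov 1,536,149.46.
At nearest $50: Andrade $1,195,050; Marchetti $2,396,500; Chaudhri $1,854,000; Lindqvist $853,650; Petrov $1,536,150. Sum = $7,835,350.
Difference $7,835,300 − $7,835,350 = −$50 applied to largest allocation (Marchetti): Marchetti becomes $2,396,450.

Andrade: $1,195,050; Marchetti: $2,396,450; Chaudhri: $1,854,000; Lindqvist: $853,650; Petrov: $1,536,150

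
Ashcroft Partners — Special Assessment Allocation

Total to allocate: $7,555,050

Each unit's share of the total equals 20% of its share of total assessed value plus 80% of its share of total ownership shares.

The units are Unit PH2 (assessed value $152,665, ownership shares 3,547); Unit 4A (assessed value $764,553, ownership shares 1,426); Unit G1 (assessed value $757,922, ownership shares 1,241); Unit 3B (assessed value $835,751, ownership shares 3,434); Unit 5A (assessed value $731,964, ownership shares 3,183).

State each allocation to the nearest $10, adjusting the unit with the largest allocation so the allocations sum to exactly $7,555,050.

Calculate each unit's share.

Assessed value total 3,242,855; ownership shares total 12,831.
Blended shares (20% assessed value + 80% ownership shares): Unit PH2 0.2306; Unit 4A 0.1361; Unit G1 0.1241; Unit 3B 0.2657; Unit 5A 0.2436.
Proportional shares: Unit PH2 1,741,947.98; Unit 4A 1,027,960.89; Unit G1 937,726.96; Unit 3B 2,007,003.64; Unit 5A 1,840,410.53.
After rounding ($10): Unit PH2 $1,741,950; Unit 4A $1,027,960; Unit G1 $937,730; Unit 3B $2,007,000; Unit 5A $1,840,410. Sum = $7,555,050.
Sum already equals the total — no adjustment.

Unit PH2: $1,741,950 · Unit 4A: $1,027,960 · Unit G1: $937,730 · Unit 3B: $2,007,000 · Unit 5A: $1,840,410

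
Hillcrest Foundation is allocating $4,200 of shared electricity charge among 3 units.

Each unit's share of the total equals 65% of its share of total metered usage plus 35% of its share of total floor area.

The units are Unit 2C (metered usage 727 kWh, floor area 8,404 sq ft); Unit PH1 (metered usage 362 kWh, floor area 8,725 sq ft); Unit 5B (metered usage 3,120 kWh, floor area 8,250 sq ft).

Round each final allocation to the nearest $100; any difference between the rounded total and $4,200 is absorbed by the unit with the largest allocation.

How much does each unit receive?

Totals — metered usage 4,209, floor area 25,379.
Composite weights (65% metered usage + 35% floor area): Unit 2C 0.2282; Unit PH1 0.1762; Unit 5B 0.5956.
Unrounded shares: Unit 2C 958.32; Unit PH1 740.17; Unit 5B 2,501.52.
Rounded to nearest $100: Unit 2C $1,000; Unit PH1 $700; Unit 5B $2,500. Sum = $4,200.
Rounded total matches; no reconciliation needed.

Unit 2C: $1,000 · Unit PH1: $700 · Unit 5B: $2,500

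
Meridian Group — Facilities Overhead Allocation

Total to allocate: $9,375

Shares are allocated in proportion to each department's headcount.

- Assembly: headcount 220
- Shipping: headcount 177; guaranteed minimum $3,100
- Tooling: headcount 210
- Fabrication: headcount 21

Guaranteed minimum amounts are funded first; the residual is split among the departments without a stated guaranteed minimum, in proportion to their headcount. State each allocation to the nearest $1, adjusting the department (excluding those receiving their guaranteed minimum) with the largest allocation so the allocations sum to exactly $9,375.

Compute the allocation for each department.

Minimums first: Shipping $3,100. Residual $6,275.
Residual split over remaining headcount 451: Assembly 3,060.98 → $3,061; Tooling 2,921.84 → $2,922; Fabrication 292.18 → $292.

Assembly: $3,061; Shipping: $3,100; Tooling: $2,922; Fabrication: $292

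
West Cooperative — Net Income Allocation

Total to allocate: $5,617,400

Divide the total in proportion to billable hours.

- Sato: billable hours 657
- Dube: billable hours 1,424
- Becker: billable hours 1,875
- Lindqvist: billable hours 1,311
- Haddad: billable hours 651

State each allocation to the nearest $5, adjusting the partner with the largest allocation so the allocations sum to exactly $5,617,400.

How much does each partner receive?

Sato: $623,630 | Dube: $1,351,670 | Becker: $1,779,755 | Lindqvist: $1,244,410 | Haddad: $617,935

Sum of billable hours: 5,918.
Proportional shares: Sato 657/5,918 × $5,617,400 = 623,628.22; Dube 1,424/5,918 × $5,617,400 = 1,351,669.08; Becker 1,875/5,918 × $5,617,400 = 1,779,760.90; Lindqvist 1,311/5,918 × $5,617,400 = 1,244,408.82; Haddad 651/5,918 × $5,617,400 = 617,932.98.
At nearest $5: Sato $623,630; Dube $1,351,670; Becker $1,779,760; Lindqvist $1,244,410; Haddad $617,935. Sum = $5,617,405.
Difference $5,617,400 − $5,617,405 = −$5 applied to largest allocation (Becker): Becker becomes $1,779,755.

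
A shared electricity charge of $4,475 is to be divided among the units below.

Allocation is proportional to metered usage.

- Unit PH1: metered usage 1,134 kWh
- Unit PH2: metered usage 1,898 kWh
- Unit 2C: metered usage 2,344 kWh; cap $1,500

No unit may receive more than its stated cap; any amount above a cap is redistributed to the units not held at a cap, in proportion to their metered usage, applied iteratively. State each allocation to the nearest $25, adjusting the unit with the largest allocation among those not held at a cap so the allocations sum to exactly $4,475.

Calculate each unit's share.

Unit PH1: $1,125; Unit PH2: $1,850; Unit 2C: $1,500

Total metered usage = 5,376.
Proportional shares (ignoring caps): Unit PH1 943.95; Unit PH2 1,579.90; Unit 2C 1,951.15.
Cap binds for Unit 2C ($1,500); balance $2,975 reallocated over remaining metered usage 3,032.
Remaining shares: Unit PH1 1,112.68 → $1,125; Unit PH2 1,862.32 → $1,850.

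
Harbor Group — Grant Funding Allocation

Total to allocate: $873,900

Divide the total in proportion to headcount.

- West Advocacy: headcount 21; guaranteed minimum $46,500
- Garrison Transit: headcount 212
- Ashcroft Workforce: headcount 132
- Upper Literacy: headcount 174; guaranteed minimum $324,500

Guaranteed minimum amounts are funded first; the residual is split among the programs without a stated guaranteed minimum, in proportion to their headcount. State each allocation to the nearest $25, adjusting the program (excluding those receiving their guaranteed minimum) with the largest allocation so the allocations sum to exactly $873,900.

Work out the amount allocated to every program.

West Advocacy: $46,500; Garrison Transit: $309,925; Ashcroft Workforce: $192,975; Upper Literacy: $324,500

Fund the minimums — West Advocacy $46,500; Upper Literacy $324,500. Remaining pool $502,900.
Remaining pool split over remaining headcount 344: Garrison Transit 309,926.74 → $309,925; Ashcroft Workforce 192,973.26 → $192,975.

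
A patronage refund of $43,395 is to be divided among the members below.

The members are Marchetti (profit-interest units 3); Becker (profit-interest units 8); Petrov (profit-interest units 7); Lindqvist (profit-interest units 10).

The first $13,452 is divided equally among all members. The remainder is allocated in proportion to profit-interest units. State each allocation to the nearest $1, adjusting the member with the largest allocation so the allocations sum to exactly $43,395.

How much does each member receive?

Marchetti: $6,571 · Becker: $11,918 · Petrov: $10,849 · Lindqvist: $14,057

Equal tier: $13,452 ÷ 4 = $3,363 apiece.
Remainder $29,943 by profit-interest units (total 28): Marchetti 3,208.18 → $3,208; Becker 8,555.14 → $8,555; Petrov 7,485.75 → $7,486; Lindqvist 10,693.93 → $10,694.
Totals: Marchetti $3,363 + $3,208 = $6,571; Becker $3,363 + $8,555 = $11,918; Petrov $3,363 + $7,486 = $10,849; Lindqvist $3,363 + $10,694 = $14,057.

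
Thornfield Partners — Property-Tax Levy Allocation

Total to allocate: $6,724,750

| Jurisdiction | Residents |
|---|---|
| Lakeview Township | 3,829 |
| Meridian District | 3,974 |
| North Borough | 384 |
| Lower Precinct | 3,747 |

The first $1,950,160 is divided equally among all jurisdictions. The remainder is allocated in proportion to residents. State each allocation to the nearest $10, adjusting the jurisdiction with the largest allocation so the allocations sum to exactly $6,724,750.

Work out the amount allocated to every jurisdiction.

Lakeview Township: $2,019,460 | Meridian District: $2,077,470 | North Borough: $641,170 | Lower Precinct: $1,986,650

Equal tier: $1,950,160 ÷ 4 = $487,540 apiece.
Remainder $4,774,590 by residents (total 11,934): Lakeview Township 1,531,917.64 → $1,531,920; Meridian District 1,589,929.67 → $1,589,930; North Borough 153,631.86 → $153,630; Lower Precinct 1,499,110.84 → $1,499,110.
Totals: Lakeview Township $487,540 + $1,531,920 = $2,019,460; Meridian District $487,540 + $1,589,930 = $2,077,470; North Borough $487,540 + $153,630 = $641,170; Lower Precinct $487,540 + $1,499,110 = $1,986,650.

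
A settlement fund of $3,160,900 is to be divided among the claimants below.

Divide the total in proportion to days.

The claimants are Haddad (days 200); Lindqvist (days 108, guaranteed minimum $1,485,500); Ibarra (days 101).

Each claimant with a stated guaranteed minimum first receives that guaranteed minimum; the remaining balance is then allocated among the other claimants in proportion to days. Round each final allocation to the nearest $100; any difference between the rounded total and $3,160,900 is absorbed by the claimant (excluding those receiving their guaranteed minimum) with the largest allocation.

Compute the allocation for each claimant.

Minimums first: Lindqvist $1,485,500. Balance $1,675,400.
Balance split over remaining days 301: Haddad 1,113,222.59 → $1,113,200; Ibarra 562,177.41 → $562,200.

Haddad: $1,113,200 · Lindqvist: $1,485,500 · Ibarra: $562,200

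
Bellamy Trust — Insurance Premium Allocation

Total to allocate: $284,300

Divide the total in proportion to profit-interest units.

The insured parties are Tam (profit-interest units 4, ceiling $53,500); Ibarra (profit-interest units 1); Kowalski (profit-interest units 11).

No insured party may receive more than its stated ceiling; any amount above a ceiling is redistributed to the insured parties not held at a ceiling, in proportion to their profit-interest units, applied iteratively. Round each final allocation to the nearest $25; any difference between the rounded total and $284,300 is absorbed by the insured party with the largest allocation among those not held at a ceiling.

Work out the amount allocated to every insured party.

Combined profit-interest units = 16.
Unconstrained shares: Tam 71,075.00; Ibarra 17,768.75; Kowalski 195,456.25.
Capped: Tam ($53,500); balance $230,800 reallocated over remaining profit-interest units 12.
Shares after redistribution: Ibarra 19,233.33 → $19,225; Kowalski 211,566.67 → $211,575.

Tam: $53,500 · Ibarra: $19,225 · Kowalski: $211,575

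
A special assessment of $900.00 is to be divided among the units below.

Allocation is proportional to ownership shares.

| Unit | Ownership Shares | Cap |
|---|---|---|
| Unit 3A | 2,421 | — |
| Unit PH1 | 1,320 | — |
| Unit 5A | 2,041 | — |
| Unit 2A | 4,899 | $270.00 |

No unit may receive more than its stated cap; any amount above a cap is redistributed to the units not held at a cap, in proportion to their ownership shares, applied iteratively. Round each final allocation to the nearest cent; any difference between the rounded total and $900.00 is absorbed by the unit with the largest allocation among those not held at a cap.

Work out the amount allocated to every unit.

Unit 3A: $263.79 | Unit PH1: $143.83 | Unit 5A: $222.38 | Unit 2A: $270.00

Combined ownership shares = 10,681.
Unconstrained shares: Unit 3A 203.9978; Unit PH1 111.2255; Unit 5A 171.9783; Unit 2A 412.7984.
Held at cap: Unit 2A ($270.00); residual $630.00 reallocated over remaining ownership shares 5,782.
Remaining shares: Unit 3A 263.7893 → $263.79; Unit PH1 143.8257 → $143.83; Unit 5A 222.38499 → $222.38.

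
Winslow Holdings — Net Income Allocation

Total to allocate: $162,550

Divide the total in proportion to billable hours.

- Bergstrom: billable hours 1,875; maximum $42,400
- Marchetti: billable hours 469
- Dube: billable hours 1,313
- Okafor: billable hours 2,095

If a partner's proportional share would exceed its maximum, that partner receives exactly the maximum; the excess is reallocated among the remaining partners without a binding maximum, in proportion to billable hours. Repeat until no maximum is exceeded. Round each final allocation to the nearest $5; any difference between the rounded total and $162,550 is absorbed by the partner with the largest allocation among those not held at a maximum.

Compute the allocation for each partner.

Total billable hours = 5,752.
Proportional shares (ignoring caps): Bergstrom 52,987.00; Marchetti 13,253.82; Dube 37,105.03; Okafor 59,204.15.
Capped: Bergstrom ($42,400); residual $120,150 reallocated over remaining billable hours 3,877.
Redistributed shares: Marchetti 14,534.52 → $14,535; Dube 40,690.47 → $40,690; Okafor 64,925.01 → $64,925.

Bergstrom: $42,400 | Marchetti: $14,535 | Dube: $40,690 | Okafor: $64,925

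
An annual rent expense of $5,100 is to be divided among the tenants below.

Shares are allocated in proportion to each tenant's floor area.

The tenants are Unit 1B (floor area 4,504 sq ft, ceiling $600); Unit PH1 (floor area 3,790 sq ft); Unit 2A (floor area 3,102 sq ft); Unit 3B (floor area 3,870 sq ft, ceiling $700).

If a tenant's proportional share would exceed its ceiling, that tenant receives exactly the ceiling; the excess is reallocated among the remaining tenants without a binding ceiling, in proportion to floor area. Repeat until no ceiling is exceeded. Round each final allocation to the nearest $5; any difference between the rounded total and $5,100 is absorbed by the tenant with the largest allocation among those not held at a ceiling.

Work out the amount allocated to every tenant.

Unit 1B: $600 · Unit PH1: $2,090 · Unit 2A: $1,710 · Unit 3B: $700

Total floor area = 15,266.
Proportional shares (ignoring caps): Unit 1B 1,504.68; Unit PH1 1,266.15; Unit 2A 1,036.30; Unit 3B 1,292.87.
Held at cap: Unit 1B ($600), Unit 3B ($700); remaining pool $3,800 reallocated over remaining floor area 6,892.
Redistributed shares: Unit PH1 2,089.67 → $2,090; Unit 2A 1,710.33 → $1,710.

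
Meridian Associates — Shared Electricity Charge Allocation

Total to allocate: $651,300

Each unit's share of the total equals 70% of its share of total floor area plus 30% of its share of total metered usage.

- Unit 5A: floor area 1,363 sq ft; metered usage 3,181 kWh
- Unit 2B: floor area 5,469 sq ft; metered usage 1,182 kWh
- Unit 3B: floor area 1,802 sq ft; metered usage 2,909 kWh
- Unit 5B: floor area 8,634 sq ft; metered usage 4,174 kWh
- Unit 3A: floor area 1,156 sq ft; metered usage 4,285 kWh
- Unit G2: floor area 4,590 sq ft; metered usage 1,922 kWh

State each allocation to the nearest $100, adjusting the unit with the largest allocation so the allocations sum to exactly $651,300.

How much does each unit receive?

Unit 5A: $62,200 | Unit 2B: $121,400 | Unit 3B: $67,900 | Unit 5B: $217,300 | Unit 3A: $70,300 | Unit G2: $112,200

Floor area total 23,014; metered usage total 17,653.
Composite weights (70% floor area + 30% metered usage): Unit 5A 0.0955; Unit 2B 0.1864; Unit 3B 0.1042; Unit 5B 0.3335; Unit 3A 0.1080; Unit G2 0.1723.
Proportional shares: Unit 5A 62,209.68; Unit 2B 121,424.34; Unit 3B 67,895.73; Unit 5B 217,239.93; Unit 3A 70,328.47; Unit G2 112,201.84.
At nearest $100: Unit 5A $62,200; Unit 2B $121,400; Unit 3B $67,900; Unit 5B $217,200; Unit 3A $70,300; Unit G2 $112,200. Sum = $651,200.
Difference $651,300 − $651,200 = +$100 applied to largest allocation (Unit 5B): Unit 5B becomes $217,300.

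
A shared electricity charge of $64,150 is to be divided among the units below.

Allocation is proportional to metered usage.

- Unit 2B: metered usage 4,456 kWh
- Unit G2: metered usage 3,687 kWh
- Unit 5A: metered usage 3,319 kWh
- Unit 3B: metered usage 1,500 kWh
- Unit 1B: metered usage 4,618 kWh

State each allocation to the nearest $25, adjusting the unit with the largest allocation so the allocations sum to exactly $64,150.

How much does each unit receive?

Sum of metered usage: 17,580.
Unrounded shares: Unit 2B 4,456/17,580 × $64,150 = 16,260.09; Unit G2 3,687/17,580 × $64,150 = 13,453.98; Unit 5A 3,319/17,580 × $64,150 = 12,111.14; Unit 3B 1,500/17,580 × $64,150 = 5,473.55; Unit 1B 4,618/17,580 × $64,150 = 16,851.23.
At nearest $25: Unit 2B $16,250; Unit G2 $13,450; Unit 5A $12,100; Unit 3B $5,475; Unit 1B $16,850. Sum = $64,125.
Difference $64,150 − $64,125 = +$25 applied to largest allocation (Unit 1B): Unit 1B becomes $16,875.

Unit 2B: $16,250; Unit G2: $13,450; Unit 5A: $12,100; Unit 3B: $5,475; Unit 1B: $16,875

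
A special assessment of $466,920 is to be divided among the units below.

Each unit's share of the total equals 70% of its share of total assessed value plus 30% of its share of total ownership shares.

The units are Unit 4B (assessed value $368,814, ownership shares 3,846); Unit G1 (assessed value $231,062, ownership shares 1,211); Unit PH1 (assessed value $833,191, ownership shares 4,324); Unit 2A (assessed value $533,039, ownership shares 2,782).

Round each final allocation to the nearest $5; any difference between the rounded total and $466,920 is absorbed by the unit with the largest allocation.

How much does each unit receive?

Unit 4B: $105,605 · Unit G1: $52,360 · Unit PH1: $188,305 · Unit 2A: $120,650

Assessed value total 1,966,106; ownership shares total 12,163.
Combined weights (70% assessed value + 30% ownership shares): Unit 4B 0.2262; Unit G1 0.1121; Unit PH1 0.4033; Unit 2A 0.2584.
Raw shares: Unit 4B 105,604.08; Unit G1 52,358.14; Unit PH1 188,306.69; Unit 2A 120,651.10.
Rounded to nearest $5: Unit 4B $105,605; Unit G1 $52,360; Unit PH1 $188,305; Unit 2A $120,650. Sum = $466,920.
No rounding difference to absorb.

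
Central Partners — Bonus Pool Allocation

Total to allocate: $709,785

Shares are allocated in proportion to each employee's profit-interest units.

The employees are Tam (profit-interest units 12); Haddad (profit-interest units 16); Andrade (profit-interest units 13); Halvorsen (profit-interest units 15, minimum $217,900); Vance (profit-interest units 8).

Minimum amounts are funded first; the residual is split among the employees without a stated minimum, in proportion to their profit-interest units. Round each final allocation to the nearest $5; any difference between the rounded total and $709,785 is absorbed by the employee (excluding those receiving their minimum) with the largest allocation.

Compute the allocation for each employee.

Tam: $120,460; Haddad: $160,615; Andrade: $130,500; Halvorsen: $217,900; Vance: $80,310

Guaranteed amounts: Halvorsen $217,900. Remaining pool $491,885.
Remaining pool split over remaining profit-interest units 49: Tam 120,461.63 → $120,460; Haddad 160,615.51 → $160,615; Andrade 130,500.10 → $130,500; Vance 80,307.76 → $80,310.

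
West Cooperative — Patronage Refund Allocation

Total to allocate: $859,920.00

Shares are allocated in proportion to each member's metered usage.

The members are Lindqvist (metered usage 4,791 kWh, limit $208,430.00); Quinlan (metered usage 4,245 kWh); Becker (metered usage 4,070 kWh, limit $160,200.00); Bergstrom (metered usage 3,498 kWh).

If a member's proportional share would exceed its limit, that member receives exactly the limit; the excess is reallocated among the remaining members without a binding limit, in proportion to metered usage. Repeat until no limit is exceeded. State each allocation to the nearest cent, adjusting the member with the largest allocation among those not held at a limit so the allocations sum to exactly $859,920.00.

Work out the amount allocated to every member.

Metered usage total: 16,604.
Unconstrained shares: Lindqvist 248,125.5553; Quinlan 219,848.2534; Becker 210,785.0157; Bergstrom 181,161.1756.
Cap binds for Lindqvist ($208,430.00), Becker ($160,200.00); remaining pool $491,290.00 reallocated over remaining metered usage 7,743.
Redistributed shares: Quinlan 269,343.4134 → $269,343.41; Bergstrom 221,946.5866 → $221,946.59.

Lindqvist: $208,430.00; Quinlan: $269,343.41; Becker: $160,200.00; Bergstrom: $221,946.59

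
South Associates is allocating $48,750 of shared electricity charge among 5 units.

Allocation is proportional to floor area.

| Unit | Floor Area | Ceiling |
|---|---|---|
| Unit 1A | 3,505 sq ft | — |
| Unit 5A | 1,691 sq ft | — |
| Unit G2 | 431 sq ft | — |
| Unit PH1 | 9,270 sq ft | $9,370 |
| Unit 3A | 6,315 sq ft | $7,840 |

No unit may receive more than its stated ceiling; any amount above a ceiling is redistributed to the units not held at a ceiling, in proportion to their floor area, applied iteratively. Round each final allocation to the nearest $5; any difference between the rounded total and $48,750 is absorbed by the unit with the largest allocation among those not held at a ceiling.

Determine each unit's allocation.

Total floor area = 21,212.
Unconstrained shares: Unit 1A 8,055.29; Unit 5A 3,886.30; Unit G2 990.54; Unit PH1 21,304.57; Unit 3A 14,513.31.
Capped: Unit PH1 ($9,370), Unit 3A ($7,840); balance $31,540 reallocated over remaining floor area 5,627.
Remaining shares: Unit 1A 19,645.94 → $19,645; Unit 5A 9,478.25 → $9,480; Unit G2 2,415.81 → $2,415.

Unit 1A: $19,645 | Unit 5A: $9,480 | Unit G2: $2,415 | Unit PH1: $9,370 | Unit 3A: $7,840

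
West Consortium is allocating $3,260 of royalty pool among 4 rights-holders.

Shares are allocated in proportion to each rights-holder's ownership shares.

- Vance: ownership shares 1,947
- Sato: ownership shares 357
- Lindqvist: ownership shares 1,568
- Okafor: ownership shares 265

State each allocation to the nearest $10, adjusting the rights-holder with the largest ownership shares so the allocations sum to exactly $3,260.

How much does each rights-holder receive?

Vance: $1,530 | Sato: $280 | Lindqvist: $1,240 | Okafor: $210

Ownership shares total: 1,947 + 357 + 1,568 + 265 = 4,137.
Proportional shares: Vance 1,534.26; Sato 281.32; Lindqvist 1,235.60; Okafor 208.82.
After rounding ($10): Vance $1,530; Sato $280; Lindqvist $1,240; Okafor $210. Sum = $3,260.
No rounding difference to absorb.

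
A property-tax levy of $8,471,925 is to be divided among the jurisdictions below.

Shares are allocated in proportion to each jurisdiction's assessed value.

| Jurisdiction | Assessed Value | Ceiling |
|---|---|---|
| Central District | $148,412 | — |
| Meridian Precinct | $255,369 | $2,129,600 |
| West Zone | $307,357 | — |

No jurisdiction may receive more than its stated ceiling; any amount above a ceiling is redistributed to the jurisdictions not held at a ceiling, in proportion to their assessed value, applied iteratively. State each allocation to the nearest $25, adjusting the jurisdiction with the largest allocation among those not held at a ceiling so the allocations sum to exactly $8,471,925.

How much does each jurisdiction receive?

Sum of assessed value: 711,138.
Pro-rata shares before constraints: Central District 1,768,060.96; Meridian Precinct 3,042,260.45; West Zone 3,661,603.59.
Held at cap: Meridian Precinct ($2,129,600); remaining pool $6,342,325 reallocated over remaining assessed value 455,769.
Shares after redistribution: Central District 2,065,250.46 → $2,065,250; West Zone 4,277,074.54 → $4,277,075.

Central District: $2,065,250 · Meridian Precinct: $2,129,600 · West Zone: $4,277,075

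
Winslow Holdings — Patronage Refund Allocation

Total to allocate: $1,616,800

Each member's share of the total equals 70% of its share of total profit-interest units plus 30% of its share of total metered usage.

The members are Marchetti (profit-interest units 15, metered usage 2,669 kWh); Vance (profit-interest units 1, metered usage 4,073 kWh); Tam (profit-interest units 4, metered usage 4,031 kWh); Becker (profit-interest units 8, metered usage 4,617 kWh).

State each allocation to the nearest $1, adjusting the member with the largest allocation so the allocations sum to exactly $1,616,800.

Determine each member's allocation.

Marchetti: $690,418; Vance: $168,787; Tam: $288,723; Becker: $468,872

Totals — profit-interest units 28, metered usage 15,390.
Blended shares (70% profit-interest units + 30% metered usage): Marchetti 0.4270; Vance 0.1044; Tam 0.1786; Becker 0.2900.
Proportional shares: Marchetti 690,417.72; Vance 168,786.99; Tam 288,723.29; Becker 468,872.00.
At nearest $1: Marchetti $690,418; Vance $168,787; Tam $288,723; Becker $468,872. Sum = $1,616,800.
No rounding difference to absorb.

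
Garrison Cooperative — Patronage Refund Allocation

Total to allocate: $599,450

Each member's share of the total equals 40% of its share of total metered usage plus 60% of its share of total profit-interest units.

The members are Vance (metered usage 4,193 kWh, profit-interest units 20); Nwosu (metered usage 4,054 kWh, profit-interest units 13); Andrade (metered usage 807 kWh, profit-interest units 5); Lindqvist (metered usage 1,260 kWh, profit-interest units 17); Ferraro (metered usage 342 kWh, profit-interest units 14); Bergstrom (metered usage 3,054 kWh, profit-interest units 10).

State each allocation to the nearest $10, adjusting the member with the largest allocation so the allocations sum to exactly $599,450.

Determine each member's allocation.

Totals — metered usage 13,710, profit-interest units 79.
Composite weights (40% metered usage + 60% profit-interest units): Vance 0.2742; Nwosu 0.2170; Andrade 0.0615; Lindqvist 0.1659; Ferraro 0.1163; Bergstrom 0.1651.
Raw shares: Vance 164,388.85; Nwosu 130,088.33; Andrade 36,877.89; Lindqvist 99,434.02; Ferraro 69,720.37; Bergstrom 98,940.55.
After rounding ($10): Vance $164,390; Nwosu $130,090; Andrade $36,880; Lindqvist $99,430; Ferraro $69,720; Bergstrom $98,940. Sum = $599,450.
Sum already equals the total — no adjustment.

Vance: $164,390 · Nwosu: $130,090 · Andrade: $36,880 · Lindqvist: $99,430 · Ferraro: $69,720 · Bergstrom: $98,940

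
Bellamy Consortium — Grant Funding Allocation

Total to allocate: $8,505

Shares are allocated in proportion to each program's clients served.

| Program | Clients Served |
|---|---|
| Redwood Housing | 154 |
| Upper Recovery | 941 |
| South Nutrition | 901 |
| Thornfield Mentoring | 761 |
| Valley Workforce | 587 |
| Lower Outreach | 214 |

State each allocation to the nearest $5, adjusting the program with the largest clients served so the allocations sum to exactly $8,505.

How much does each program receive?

Combined clients served = 3,558.
Proportional shares: Redwood Housing 154/3,558 × $8,505 = 368.12; Upper Recovery 941/3,558 × $8,505 = 2,249.35; South Nutrition 901/3,558 × $8,505 = 2,153.74; Thornfield Mentoring 761/3,558 × $8,505 = 1,819.09; Valley Workforce 587/3,558 × $8,505 = 1,403.16; Lower Outreach 214/3,558 × $8,505 = 511.54.
After rounding ($5): Redwood Housing $370; Upper Recovery $2,250; South Nutrition $2,155; Thornfield Mentoring $1,820; Valley Workforce $1,405; Lower Outreach $510. Sum = $8,510.
Difference $8,505 − $8,510 = −$5 applied to largest clients served (Upper Recovery): Upper Recovery becomes $2,245.

Redwood Housing: $370 | Upper Recovery: $2,245 | South Nutrition: $2,155 | Thornfield Mentoring: $1,820 | Valley Workforce: $1,405 | Lower Outreach: $510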